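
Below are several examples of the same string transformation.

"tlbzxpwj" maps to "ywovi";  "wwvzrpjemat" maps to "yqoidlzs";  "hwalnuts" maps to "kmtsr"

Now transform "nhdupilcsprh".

Each output is the input with this applied: shift every letter 1 place backward in the alphabet (wrapping around), then delete the first 3 characters.
For "nhdupilcsprh", step one produces "mgctohkbroqg"; step two turns that into "tohkbroqg".

tohkbroqg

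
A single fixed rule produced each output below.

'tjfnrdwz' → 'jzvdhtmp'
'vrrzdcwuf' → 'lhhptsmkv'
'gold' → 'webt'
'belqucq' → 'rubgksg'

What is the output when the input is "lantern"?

bqdjuhd

The rule is to shift every letter 10 places backward in the alphabet (wrapping around).
For "lantern" the result is "bqdjuhd".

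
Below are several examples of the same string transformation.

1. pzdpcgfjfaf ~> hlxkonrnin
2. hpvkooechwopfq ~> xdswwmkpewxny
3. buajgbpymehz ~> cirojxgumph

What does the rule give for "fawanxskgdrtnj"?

ieivfasolzbvr

Looking at the pairs, the operation is to shift every letter 8 places forward in the alphabet (wrapping around), then delete the first character.
For "fawanxskgdrtnj" the result is "ieivfasolzbvr".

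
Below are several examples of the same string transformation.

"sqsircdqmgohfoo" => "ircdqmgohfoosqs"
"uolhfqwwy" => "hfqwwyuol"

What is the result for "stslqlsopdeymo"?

lqlsopdeymosts

The transformation: move the first 3 characters to the end (rotate left by 3).
On "stslqlsopdeymo" that produces "lqlsopdeymosts".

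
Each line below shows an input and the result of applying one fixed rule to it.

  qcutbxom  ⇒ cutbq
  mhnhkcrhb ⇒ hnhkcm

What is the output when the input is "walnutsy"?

alnuw

The pattern: delete the last 3 characters, then move the first character to the end.
For "walnutsy", step one produces "walnu"; step two turns that into "alnuw".
(Check on "qcutbxom": → "qcutb" → "cutbq" ✓)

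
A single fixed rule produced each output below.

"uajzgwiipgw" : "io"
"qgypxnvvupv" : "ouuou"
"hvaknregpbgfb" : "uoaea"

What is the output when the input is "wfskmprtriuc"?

What's happening: shift every letter 1 place backward in the alphabet (wrapping around), then keep only the vowels.
Applying that to "wfskmprtriuc" gives "eo".
(Check on "hvaknregpbgfb": → "guzjmqdfoafea" → "uoaea" ✓)

eo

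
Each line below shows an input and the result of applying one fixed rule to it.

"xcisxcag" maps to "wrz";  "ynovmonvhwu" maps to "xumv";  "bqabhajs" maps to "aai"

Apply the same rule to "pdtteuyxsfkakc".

Looking at the pairs, the operation is to keep one character in every 3, starting at position 1 (positions 1st, 4th, 7th, ...), then shift every letter 1 place backward in the alphabet (wrapping around).
"pdtteuyxsfkakc" → "osxej".

osxej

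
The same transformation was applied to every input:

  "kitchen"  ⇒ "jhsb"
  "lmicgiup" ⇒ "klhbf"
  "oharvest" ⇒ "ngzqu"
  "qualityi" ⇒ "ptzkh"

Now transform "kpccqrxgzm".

jobbpqw

In each case the input is transformed by: shift every letter 1 place backward in the alphabet (wrapping around), then delete the last 3 characters.
Starting from "kpccqrxgzm": after the first operation, "jobbpqwfyl"; after the second, "jobbpqw".
(Check on "qualityi": → "ptzkhsxh" → "ptzkh" ✓)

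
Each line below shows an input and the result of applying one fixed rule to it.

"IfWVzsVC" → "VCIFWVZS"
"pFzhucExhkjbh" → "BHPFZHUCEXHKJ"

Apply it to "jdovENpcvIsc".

Rule — move the last 2 characters to the front (rotate right by 2), then convert every letter to uppercase.
"jdovENpcvIsc" → "scjdovENpcvI" → "SCJDOVENPCVI".
(Check on "IfWVzsVC": → "VCIfWVzs" → "VCIFWVZS" ✓)

SCJDOVENPCVI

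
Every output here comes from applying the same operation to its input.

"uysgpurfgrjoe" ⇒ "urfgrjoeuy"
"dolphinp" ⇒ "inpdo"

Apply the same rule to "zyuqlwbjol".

Each output is the input with this applied: move the first 2 characters to the end (rotate left by 2), then delete the first 3 characters.
For "zyuqlwbjol" the result is "wbjolzy".

wbjolzy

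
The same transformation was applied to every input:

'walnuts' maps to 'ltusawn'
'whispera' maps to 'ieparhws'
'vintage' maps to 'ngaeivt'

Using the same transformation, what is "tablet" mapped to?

The rule is to swap each adjacent pair of characters (1↔2, 3↔4, ...), then move the first 3 characters to the end (rotate left by 3).
On "tablet": the first step gives "atlbte", and the second then gives "bteatl".

bteatl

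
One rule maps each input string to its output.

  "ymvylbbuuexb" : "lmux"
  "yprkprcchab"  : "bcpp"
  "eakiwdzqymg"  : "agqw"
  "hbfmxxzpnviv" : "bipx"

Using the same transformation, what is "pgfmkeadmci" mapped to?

Looking at the pairs, the operation is to keep one character in every 3, starting at position 2 (positions 2nd, 5th, 8th, ...), then sort the characters into alphabetical order.
"pgfmkeadmci" → "gkdi" → "dgik".

dgik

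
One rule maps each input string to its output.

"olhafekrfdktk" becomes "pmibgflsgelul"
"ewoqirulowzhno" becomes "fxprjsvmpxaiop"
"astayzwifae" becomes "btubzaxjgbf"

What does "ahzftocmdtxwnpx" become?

Rule — shift every letter 1 place forward in the alphabet (wrapping around).
Doing the same to "ahzftocmdtxwnpx": "biagupdneuyxoqy".

biagupdneuyxoqy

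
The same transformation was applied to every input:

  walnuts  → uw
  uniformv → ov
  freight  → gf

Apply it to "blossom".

sb

What's happening: move the first 2 characters to the end (rotate left by 2), then keep one character in every 3, starting at position 3 (positions 3rd, 6th, 9th, ...).
Starting from "blossom": after the first operation, "ossombl"; after the second, "sb".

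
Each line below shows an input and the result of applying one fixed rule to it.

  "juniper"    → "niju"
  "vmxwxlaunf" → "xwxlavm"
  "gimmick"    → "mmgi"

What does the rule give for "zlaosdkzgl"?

aosdkzl

The rule is to delete the last 3 characters, then move the first 2 characters to the end (rotate left by 2).
On "zlaosdkzgl": the first step gives "zlaosdk", and the second then gives "aosdkzl".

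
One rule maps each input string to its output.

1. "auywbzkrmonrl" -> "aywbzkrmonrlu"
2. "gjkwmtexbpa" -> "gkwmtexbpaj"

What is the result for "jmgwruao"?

In each case the input is transformed by: move the first character to the end, then swap the first and last characters.
Applying that to "jmgwruao" gives "jgwruaom".

jgwruaom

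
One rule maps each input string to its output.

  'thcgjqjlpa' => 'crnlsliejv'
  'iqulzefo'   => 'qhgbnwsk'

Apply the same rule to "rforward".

The pattern: shift every letter 2 places forward in the alphabet (wrapping around), then reverse the string.
For "rforward", step one produces "thqtyctf"; step two turns that into "ftcytqht".

ftcytqht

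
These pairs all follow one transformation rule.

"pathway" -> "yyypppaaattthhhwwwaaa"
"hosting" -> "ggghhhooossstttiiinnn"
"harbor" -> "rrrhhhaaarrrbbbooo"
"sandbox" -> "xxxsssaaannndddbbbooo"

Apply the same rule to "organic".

cccooorrrgggaaannniii

The pattern: repeat every character 3 times, then move the last 3 characters to the front (rotate right by 3).
"organic" → "cccooorrrgggaaannniii".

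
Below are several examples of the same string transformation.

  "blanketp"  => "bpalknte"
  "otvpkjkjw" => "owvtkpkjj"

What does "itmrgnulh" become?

The rule is to move the last character to the front, then swap each adjacent pair of characters (1↔2, 3↔4, ...).
Starting from "itmrgnulh": after the first operation, "hitmrgnul"; after the second, "ihmtgrunl".

ihmtgrunl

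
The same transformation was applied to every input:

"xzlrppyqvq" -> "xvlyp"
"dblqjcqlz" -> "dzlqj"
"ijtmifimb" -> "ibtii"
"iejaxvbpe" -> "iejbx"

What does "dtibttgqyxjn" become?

The transformation: keep every other character starting from the first (positions 1st, 3rd, 5th, ...), then take characters alternately from the front and the back (1st, last, 2nd, 2nd-last, ...).
Starting from "dtibttgqyxjn": after the first operation, "ditgyj"; after the second, "djiytg".

djiytg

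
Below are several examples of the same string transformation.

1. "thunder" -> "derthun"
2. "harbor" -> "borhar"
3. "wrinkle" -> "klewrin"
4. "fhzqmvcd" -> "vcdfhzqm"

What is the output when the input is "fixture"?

Looking at the pairs, the operation is to move the last 3 characters to the front (rotate right by 3).
Doing the same to "fixture": "urefixt".

urefixt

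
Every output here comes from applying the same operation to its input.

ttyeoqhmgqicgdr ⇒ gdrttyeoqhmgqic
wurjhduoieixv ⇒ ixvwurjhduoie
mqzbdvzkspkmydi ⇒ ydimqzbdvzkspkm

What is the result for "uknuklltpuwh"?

uwhuknuklltp

What's happening: move the last 3 characters to the front (rotate right by 3).
On "uknuklltpuwh" that produces "uwhuknuklltp".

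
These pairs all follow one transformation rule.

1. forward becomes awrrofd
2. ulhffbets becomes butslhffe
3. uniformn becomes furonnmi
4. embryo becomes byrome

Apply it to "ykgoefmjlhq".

eyqomlkjhgf

The rule is to sort the characters into reverse alphabetical order, then move the last character to the front.
On "ykgoefmjlhq": the first step gives "yqomlkjhgfe", and the second then gives "eyqomlkjhgf".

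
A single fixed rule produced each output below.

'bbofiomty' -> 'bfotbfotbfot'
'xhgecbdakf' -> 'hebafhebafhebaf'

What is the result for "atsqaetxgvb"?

Looking at the pairs, the operation is to keep every other character starting from the second (positions 2nd, 4th, 6th, ...), then write the whole string 3 times in a row.
Applying both steps to "atsqaetxgvb": "tqexv", then "tqexvtqexvtqexv".

tqexvtqexvtqexv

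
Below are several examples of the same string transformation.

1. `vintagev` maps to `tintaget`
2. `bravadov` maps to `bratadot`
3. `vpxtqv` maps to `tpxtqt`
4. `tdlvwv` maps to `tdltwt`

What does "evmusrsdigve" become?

etmusrsdigte

Each output is the input with this applied: replace every "v" with "t".
Applying that to "evmusrsdigve" gives "etmusrsdigte".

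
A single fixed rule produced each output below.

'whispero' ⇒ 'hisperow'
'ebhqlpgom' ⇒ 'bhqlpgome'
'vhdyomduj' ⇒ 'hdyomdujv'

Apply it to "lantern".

anternl

Each output is the input with this applied: move the first character to the end.
Applying that to "lantern" gives "anternl".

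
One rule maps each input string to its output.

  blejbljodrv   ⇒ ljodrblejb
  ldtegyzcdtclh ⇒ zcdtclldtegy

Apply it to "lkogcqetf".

cqetlkog

In each case the input is transformed by: delete the last character, then swap the front and back halves of the string.
Starting from "lkogcqetf": after the first operation, "lkogcqet"; after the second, "cqetlkog".
(Check on "ldtegyzcdtclh": → "ldtegyzcdtcl" → "zcdtclldtegy" ✓)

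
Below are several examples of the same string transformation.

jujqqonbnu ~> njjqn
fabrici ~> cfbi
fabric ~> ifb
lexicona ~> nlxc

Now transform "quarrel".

The rule is to move the last 2 characters to the front (rotate right by 2), then keep every other character starting from the first (positions 1st, 3rd, 5th, ...).
For "quarrel", step one produces "elquarr"; step two turns that into "eqar".

eqar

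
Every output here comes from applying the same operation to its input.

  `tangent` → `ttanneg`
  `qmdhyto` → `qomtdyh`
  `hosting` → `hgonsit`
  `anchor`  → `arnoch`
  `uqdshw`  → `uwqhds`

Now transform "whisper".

The pattern: take characters alternately from the front and the back (1st, last, 2nd, 2nd-last, ...).
For "whisper" the result is "wrheips".

wrheips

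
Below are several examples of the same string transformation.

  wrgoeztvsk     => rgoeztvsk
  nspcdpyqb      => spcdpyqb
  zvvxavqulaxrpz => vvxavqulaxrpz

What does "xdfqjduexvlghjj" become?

The rule is to delete the first character.
So "xdfqjduexvlghjj" becomes "dfqjduexvlghjj".

dfqjduexvlghjj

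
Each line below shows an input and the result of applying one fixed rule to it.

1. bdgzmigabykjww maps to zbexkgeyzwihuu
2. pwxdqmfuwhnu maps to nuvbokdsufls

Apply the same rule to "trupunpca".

rpsnslnay

The transformation: shift every letter 2 places backward in the alphabet (wrapping around).
For "trupunpca" the result is "rpsnslnay".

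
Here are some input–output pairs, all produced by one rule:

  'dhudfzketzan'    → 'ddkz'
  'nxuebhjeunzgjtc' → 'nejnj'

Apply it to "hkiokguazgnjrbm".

Rule — keep one character in every 3, starting at position 1 (positions 1st, 4th, 7th, ...).
Doing the same to "hkiokguazgnjrbm": "hougr".

hougr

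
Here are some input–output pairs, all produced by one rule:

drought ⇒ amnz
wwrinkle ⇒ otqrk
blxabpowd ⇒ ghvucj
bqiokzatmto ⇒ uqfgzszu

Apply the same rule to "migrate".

xgzk

What's happening: delete the first 3 characters, then shift every letter 6 places forward in the alphabet (wrapping around).
Starting from "migrate": after the first operation, "rate"; after the second, "xgzk".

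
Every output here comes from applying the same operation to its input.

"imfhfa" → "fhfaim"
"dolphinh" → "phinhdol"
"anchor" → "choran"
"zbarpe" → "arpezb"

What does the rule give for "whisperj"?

Looking at the pairs, the operation is to swap the front and back halves of the string, then move the last character to the front.
"whisperj" → "perjwhis" → "sperjwhi".
(Check on "dolphinh": → "hinhdolp" → "phinhdol" ✓)

sperjwhi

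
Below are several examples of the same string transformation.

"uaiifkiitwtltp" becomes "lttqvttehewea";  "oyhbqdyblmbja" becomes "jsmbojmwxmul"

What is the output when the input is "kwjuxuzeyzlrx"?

The transformation: delete the first character, then shift every letter 11 places forward in the alphabet (wrapping around).
On "kwjuxuzeyzlrx": the first step gives "wjuxuzeyzlrx", and the second then gives "hufifkpjkwci".

hufifkpjkwci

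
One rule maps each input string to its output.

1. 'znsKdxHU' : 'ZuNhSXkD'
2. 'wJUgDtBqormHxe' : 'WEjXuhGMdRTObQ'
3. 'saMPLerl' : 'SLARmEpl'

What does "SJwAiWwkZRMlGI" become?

The transformation: take characters alternately from the front and the back (1st, last, 2nd, 2nd-last, ...), then flip the case of every letter.
Starting from "SJwAiWwkZRMlGI": after the first operation, "SIJGwlAMiRWZwk"; after the second, "sijgWLamIrwzWK".

sijgWLamIrwzWK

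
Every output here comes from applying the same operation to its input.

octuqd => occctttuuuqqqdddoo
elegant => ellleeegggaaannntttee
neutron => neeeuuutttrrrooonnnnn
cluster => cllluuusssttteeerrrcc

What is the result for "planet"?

plllaaannneeetttpp

The transformation: repeat every character 3 times, then move the first 2 characters to the end (rotate left by 2).
"planet" → "ppplllaaannneeettt" → "plllaaannneeetttpp".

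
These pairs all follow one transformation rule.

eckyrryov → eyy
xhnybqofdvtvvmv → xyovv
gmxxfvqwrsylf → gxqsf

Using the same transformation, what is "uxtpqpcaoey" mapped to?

The transformation: keep one character in every 3, starting at position 1 (positions 1st, 4th, 7th, ...).
Doing the same to "uxtpqpcaoey": "upce".

upce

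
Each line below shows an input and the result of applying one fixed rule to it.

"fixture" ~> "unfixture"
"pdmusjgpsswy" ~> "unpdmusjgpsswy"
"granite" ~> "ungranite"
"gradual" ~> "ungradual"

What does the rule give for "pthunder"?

The transformation: prepend "un".
On "pthunder" that produces "unpthunder".

unpthunder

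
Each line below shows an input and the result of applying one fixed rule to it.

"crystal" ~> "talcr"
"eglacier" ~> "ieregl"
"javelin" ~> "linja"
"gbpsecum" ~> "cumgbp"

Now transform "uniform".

The transformation: move the last 3 characters to the front (rotate right by 3), then delete the last 2 characters.
Working it through for "uniform": intermediate "ormunif", final "ormun".

ormun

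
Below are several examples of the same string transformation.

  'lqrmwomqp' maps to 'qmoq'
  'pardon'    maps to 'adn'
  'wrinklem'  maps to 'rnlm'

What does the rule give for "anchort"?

nhr

What's happening: keep every other character starting from the second (positions 2nd, 4th, 6th, ...).
"anchort" → "nhr".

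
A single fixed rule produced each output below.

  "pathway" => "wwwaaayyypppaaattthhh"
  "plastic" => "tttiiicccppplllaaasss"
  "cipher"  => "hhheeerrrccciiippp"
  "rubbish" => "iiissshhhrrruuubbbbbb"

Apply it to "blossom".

Rule — move the last 3 characters to the front (rotate right by 3), then repeat every character 3 times.
Starting from "blossom": after the first operation, "somblos"; after the second, "sssooommmbbblllooosss".

sssooommmbbblllooosss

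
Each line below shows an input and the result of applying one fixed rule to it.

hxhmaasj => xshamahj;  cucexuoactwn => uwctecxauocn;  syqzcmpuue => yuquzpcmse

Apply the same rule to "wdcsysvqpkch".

dcckspyqsvwh

The transformation: take characters alternately from the front and the back (1st, last, 2nd, 2nd-last, ...), then move the first 2 characters to the end (rotate left by 2).
"wdcsysvqpkch" → "whdcckspyqsv" → "dcckspyqsvwh".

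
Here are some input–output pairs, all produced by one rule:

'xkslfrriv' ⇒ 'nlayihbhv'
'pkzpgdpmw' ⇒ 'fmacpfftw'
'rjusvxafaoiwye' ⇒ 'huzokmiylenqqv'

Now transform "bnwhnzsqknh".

rxddmaxgdip

What's happening: take characters alternately from the front and the back (1st, last, 2nd, 2nd-last, ...), then shift every letter 10 places backward in the alphabet (wrapping around).
On "bnwhnzsqknh": the first step gives "bhnnwkhqnsz", and the second then gives "rxddmaxgdip".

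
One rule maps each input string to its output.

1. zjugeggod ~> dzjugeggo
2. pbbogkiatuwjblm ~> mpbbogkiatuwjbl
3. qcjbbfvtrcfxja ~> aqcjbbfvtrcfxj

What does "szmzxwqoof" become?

fszmzxwqoo

The pattern: move the last character to the front.
So "szmzxwqoof" becomes "fszmzxwqoo".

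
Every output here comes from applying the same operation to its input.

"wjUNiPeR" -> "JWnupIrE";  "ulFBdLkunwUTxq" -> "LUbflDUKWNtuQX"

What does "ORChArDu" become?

Each output is the input with this applied: flip the case of every letter, then swap each adjacent pair of characters (1↔2, 3↔4, ...).
For "ORChArDu", step one produces "orcHaRdU"; step two turns that into "roHcRaUd".

roHcRaUd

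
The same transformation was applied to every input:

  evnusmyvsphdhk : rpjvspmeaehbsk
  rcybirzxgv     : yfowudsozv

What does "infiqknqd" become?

The rule is to shift every letter 3 places backward in the alphabet (wrapping around), then move the first 3 characters to the end (rotate left by 3).
"infiqknqd" → "fkcfnhkna" → "fnhknafkc".

fnhknafkc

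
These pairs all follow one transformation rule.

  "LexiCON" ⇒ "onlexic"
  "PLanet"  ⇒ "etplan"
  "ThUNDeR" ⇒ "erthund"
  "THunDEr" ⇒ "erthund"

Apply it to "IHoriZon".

onihoriz

The transformation: move the last 2 characters to the front (rotate right by 2), then convert every letter to lowercase.
Starting from "IHoriZon": after the first operation, "onIHoriZ"; after the second, "onihoriz".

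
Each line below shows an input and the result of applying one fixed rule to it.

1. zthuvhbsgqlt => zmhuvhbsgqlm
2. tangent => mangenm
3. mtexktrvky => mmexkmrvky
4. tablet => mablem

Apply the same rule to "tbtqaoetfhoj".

mbmqaoemfhoj

What's happening: replace every "t" with "m".
Applying that to "tbtqaoetfhoj" gives "mbmqaoemfhoj".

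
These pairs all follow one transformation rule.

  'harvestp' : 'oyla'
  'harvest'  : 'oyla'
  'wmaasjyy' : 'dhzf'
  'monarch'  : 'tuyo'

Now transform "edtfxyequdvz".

laelbc

The transformation: keep every other character starting from the first (positions 1st, 3rd, 5th, ...), then shift every letter 7 places forward in the alphabet (wrapping around).
On "edtfxyequdvz": the first step gives "etxeuv", and the second then gives "laelbc".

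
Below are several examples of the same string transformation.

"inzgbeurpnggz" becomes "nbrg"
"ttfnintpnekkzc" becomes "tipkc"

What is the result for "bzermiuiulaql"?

Looking at the pairs, the operation is to keep one character in every 3, starting at position 2 (positions 2nd, 5th, 8th, ...).
"bzermiuiulaql" → "zmia".

zmia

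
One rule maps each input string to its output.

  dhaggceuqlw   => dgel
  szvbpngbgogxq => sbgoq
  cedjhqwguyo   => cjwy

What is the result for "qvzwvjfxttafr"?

qwftr

Rule — keep one character in every 3, starting at position 1 (positions 1st, 4th, 7th, ...).
For "qvzwvjfxttafr" the result is "qwftr".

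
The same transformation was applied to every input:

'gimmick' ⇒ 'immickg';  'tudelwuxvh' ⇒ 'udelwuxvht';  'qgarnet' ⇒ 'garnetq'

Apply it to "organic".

rganico

The pattern: move the first character to the end.
On "organic" that produces "rganico".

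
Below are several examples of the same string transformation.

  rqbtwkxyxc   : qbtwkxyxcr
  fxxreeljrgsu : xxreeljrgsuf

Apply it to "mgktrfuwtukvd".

Rule — move the first character to the end.
For "mgktrfuwtukvd" the result is "gktrfuwtukvdm".

gktrfuwtukvdm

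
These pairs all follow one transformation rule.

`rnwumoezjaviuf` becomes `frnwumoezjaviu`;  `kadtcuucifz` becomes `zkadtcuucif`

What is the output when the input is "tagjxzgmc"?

ctagjxzgm

The pattern: move the last character to the front.
Applying that to "tagjxzgmc" gives "ctagjxzgm".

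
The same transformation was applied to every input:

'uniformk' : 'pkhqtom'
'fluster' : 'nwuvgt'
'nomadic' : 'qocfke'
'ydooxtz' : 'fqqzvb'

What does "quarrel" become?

wcttgn

Looking at the pairs, the operation is to delete the first character, then shift every letter 2 places forward in the alphabet (wrapping around).
"quarrel" → "uarrel" → "wcttgn".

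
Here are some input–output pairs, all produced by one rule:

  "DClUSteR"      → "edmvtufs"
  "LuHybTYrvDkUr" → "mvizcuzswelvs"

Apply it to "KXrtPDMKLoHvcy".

lysuqenlmpiwdz

Rule — shift every letter 1 place forward in the alphabet (wrapping around), then convert every letter to lowercase.
For "KXrtPDMKLoHvcy", step one produces "LYsuQENLMpIwdz"; step two turns that into "lysuqenlmpiwdz".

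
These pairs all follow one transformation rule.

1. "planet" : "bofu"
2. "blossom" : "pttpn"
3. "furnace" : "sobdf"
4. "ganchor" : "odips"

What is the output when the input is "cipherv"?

Looking at the pairs, the operation is to shift every letter 1 place forward in the alphabet (wrapping around), then delete the first 2 characters.
"cipherv" → "djqifsw" → "qifsw".
(Check on "blossom": → "cmpttpn" → "pttpn" ✓)

qifsw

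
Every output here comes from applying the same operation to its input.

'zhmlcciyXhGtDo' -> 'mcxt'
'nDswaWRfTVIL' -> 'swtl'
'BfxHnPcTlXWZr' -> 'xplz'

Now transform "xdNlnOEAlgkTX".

The rule is to keep one character in every 3, starting at position 3 (positions 3rd, 6th, 9th, ...), then convert every letter to lowercase.
On "xdNlnOEAlgkTX" that produces "nolt".

nolt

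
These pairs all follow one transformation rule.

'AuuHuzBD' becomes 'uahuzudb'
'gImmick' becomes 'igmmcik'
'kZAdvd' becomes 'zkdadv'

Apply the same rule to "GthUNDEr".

tguhdnre

The transformation: swap each adjacent pair of characters (1↔2, 3↔4, ...), then convert every letter to lowercase.
So "GthUNDEr" becomes "tguhdnre".
(Check on "AuuHuzBD": → "uAHuzuDB" → "uahuzudb" ✓)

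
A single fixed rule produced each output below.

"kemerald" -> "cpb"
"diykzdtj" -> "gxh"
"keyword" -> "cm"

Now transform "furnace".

The transformation: shift every letter 2 places backward in the alphabet (wrapping around), then keep one character in every 3, starting at position 2 (positions 2nd, 5th, 8th, ...).
On "furnace": the first step gives "dsplyac", and the second then gives "sy".
(Check on "diykzdtj": → "bgwixbrh" → "gxh" ✓)

sy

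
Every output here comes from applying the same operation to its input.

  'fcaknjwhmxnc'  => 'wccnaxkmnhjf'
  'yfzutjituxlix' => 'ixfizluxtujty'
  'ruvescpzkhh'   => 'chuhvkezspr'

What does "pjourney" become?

ryjeonup

The transformation: take characters alternately from the front and the back (1st, last, 2nd, 2nd-last, ...), then swap the first and last characters.
For "pjourney", step one produces "pyjeonur"; step two turns that into "ryjeonup".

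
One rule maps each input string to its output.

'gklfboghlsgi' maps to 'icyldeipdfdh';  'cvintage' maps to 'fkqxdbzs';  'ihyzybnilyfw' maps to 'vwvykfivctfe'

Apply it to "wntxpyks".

qumvhptk

In each case the input is transformed by: move the first 2 characters to the end (rotate left by 2), then shift every letter 3 places backward in the alphabet (wrapping around).
Applying both steps to "wntxpyks": "txpykswn", then "qumvhptk".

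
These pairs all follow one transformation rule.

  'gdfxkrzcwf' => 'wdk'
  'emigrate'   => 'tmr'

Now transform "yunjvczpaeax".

auvp

The pattern: move the last 3 characters to the front (rotate right by 3), then keep one character in every 3, starting at position 2 (positions 2nd, 5th, 8th, ...).
Working it through for "yunjvczpaeax": intermediate "eaxyunjvczpa", final "auvp".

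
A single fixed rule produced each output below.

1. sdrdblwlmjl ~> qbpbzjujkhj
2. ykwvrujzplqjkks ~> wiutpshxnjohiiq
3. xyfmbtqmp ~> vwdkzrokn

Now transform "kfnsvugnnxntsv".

Each output is the input with this applied: shift every letter 2 places backward in the alphabet (wrapping around).
For "kfnsvugnnxntsv" the result is "idlqtsellvlrqt".

idlqtsellvlrqt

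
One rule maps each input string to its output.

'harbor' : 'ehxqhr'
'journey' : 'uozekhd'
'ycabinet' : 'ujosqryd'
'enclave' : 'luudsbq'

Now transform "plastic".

ysfbqij

What's happening: shift every letter 10 places backward in the alphabet (wrapping around), then move the last 2 characters to the front (rotate right by 2).
"plastic" → "fbqijys" → "ysfbqij".
(Check on "ycabinet": → "osqryduj" → "ujosqryd" ✓)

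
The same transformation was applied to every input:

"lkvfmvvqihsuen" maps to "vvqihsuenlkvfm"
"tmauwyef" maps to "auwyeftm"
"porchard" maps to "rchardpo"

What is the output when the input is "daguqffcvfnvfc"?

ffcvfnvfcdaguq

Looking at the pairs, the operation is to move the last 2 characters to the front (rotate right by 2), then swap the front and back halves of the string.
Starting from "daguqffcvfnvfc": after the first operation, "fcdaguqffcvfnv"; after the second, "ffcvfnvfcdaguq".
(Check on "tmauwyef": → "eftmauwy" → "auwyeftm" ✓)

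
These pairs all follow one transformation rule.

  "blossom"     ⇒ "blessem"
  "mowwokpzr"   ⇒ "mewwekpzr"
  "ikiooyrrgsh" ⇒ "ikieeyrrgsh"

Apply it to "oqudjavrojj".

equdjavrejj

The transformation: replace every "o" with "e".
On "oqudjavrojj" that produces "equdjavrejj".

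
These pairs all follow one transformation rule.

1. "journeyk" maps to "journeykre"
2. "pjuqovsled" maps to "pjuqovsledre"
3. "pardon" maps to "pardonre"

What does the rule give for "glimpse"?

glimpsere

The transformation: append "re".
So "glimpse" becomes "glimpsere".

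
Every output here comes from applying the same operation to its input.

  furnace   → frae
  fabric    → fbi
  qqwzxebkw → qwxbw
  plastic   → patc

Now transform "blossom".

Rule — keep every other character starting from the first (positions 1st, 3rd, 5th, ...).
Doing the same to "blossom": "bosm".

bosm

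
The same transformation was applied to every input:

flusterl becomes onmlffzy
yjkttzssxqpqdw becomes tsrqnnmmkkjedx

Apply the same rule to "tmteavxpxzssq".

The pattern: sort the characters into reverse alphabetical order, then shift every letter 6 places backward in the alphabet (wrapping around).
So "tmteavxpxzssq" becomes "trrpnnmmkjgyu".

trrpnnmmkjgyu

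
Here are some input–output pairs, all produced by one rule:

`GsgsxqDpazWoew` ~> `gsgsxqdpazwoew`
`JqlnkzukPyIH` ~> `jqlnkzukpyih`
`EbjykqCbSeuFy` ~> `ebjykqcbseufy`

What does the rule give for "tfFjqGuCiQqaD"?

Rule — convert every letter to lowercase.
On "tfFjqGuCiQqaD" that produces "tffjqguciqqad".

tffjqguciqqad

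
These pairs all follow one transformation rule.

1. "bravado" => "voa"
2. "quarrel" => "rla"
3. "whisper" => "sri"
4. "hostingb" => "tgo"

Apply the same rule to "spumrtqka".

mqs

In each case the input is transformed by: move the first 3 characters to the end (rotate left by 3), then keep one character in every 3, starting at position 1 (positions 1st, 4th, 7th, ...).
Applying both steps to "spumrtqka": "mrtqkaspu", then "mqs".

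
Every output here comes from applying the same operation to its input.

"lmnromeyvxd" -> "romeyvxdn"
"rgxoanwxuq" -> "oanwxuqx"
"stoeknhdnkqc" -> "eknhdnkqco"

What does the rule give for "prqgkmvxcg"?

Each output is the input with this applied: delete the first 2 characters, then move the first character to the end.
On "prqgkmvxcg": the first step gives "qgkmvxcg", and the second then gives "gkmvxcgq".

gkmvxcgq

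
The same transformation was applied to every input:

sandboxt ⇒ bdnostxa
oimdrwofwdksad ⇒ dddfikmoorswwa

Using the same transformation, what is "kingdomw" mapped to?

gikmnowd

Rule — sort the characters into alphabetical order, then move the first character to the end.
On "kingdomw": the first step gives "dgikmnow", and the second then gives "gikmnowd".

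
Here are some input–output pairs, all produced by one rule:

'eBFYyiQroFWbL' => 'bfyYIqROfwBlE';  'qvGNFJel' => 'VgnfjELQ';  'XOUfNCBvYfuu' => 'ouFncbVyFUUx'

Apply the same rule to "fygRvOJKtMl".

YGrVojkTmLF

Each output is the input with this applied: move the first character to the end, then flip the case of every letter.
Working it through for "fygRvOJKtMl": intermediate "ygRvOJKtMlf", final "YGrVojkTmLF".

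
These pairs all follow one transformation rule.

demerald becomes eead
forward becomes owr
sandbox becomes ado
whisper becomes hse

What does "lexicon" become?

eio

Looking at the pairs, the operation is to keep every other character starting from the second (positions 2nd, 4th, 6th, ...).
Doing the same to "lexicon": "eio".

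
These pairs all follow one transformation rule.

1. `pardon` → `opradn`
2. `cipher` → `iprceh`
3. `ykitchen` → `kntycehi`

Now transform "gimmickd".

Looking at the pairs, the operation is to sort the characters into alphabetical order, then swap the front and back halves of the string.
On "gimmickd": the first step gives "cdgiikmm", and the second then gives "ikmmcdgi".

ikmmcdgi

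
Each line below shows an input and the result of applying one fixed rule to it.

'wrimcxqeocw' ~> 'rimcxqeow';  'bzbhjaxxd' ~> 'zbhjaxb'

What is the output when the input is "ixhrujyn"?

xhruji

Each output is the input with this applied: delete the last 2 characters, then move the first character to the end.
Doing the same to "ixhrujyn": "xhruji".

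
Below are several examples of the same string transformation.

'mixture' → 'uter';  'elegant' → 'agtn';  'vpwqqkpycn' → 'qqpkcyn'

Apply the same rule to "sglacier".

The pattern: delete the first 3 characters, then swap each adjacent pair of characters (1↔2, 3↔4, ...).
"sglacier" → "caeir".

caeir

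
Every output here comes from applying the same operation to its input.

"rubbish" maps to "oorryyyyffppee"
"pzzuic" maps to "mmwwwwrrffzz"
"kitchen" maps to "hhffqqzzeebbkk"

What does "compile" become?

zzlljjmmffiibb

The transformation: double every character, then shift every letter 3 places backward in the alphabet (wrapping around).
For "compile", step one produces "ccoommppiillee"; step two turns that into "zzlljjmmffiibb".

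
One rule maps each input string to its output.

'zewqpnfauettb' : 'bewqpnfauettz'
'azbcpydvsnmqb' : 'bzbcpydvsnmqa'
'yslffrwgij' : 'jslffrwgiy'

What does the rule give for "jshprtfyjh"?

hshprtfyjj

Looking at the pairs, the operation is to swap the first and last characters.
For "jshprtfyjh" the result is "hshprtfyjj".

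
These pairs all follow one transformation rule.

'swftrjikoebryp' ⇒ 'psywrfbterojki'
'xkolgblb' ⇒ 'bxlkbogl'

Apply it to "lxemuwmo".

olmxweum

The pattern: take characters alternately from the front and the back (1st, last, 2nd, 2nd-last, ...), then swap each adjacent pair of characters (1↔2, 3↔4, ...).
"lxemuwmo" → "loxmewmu" → "olmxweum".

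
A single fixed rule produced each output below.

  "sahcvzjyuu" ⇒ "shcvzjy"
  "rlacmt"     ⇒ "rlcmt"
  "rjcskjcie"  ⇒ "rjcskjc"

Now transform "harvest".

Each output is the input with this applied: remove every vowel.
Applying that to "harvest" gives "hrvst".

hrvst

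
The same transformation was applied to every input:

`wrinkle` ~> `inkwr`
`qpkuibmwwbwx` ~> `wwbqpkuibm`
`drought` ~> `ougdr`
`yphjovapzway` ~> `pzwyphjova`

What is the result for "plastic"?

The rule is to delete the last 2 characters, then move the last 3 characters to the front (rotate right by 3).
Applying both steps to "plastic": "plast", then "astpl".

astpl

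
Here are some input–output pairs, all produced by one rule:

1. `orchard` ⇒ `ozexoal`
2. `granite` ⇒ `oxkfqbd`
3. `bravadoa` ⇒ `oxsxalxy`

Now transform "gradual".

oxarxid

The transformation: shift every letter 3 places backward in the alphabet (wrapping around), then move the first character to the end.
For "gradual" the result is "oxarxid".
(Check on "granite": → "doxkfqb" → "oxkfqbd" ✓)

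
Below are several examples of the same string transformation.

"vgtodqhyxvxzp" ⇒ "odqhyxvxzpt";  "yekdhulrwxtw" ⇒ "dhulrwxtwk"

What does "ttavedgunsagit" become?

vedgunsagita

Rule — delete the first 2 characters, then move the first character to the end.
Applying both steps to "ttavedgunsagit": "avedgunsagit", then "vedgunsagita".
(Check on "yekdhulrwxtw": → "kdhulrwxtw" → "dhulrwxtwk" ✓)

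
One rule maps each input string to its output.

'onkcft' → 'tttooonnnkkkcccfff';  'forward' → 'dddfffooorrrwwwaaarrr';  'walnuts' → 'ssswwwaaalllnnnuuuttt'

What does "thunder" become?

rrrttthhhuuunnndddeee

Looking at the pairs, the operation is to move the last character to the front, then repeat every character 3 times.
For "thunder", step one produces "rthunde"; step two turns that into "rrrttthhhuuunnndddeee".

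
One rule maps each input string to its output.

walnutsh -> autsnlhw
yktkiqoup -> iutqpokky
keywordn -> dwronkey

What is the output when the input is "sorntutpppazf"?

The pattern: sort the characters into reverse alphabetical order, then swap the first and last characters.
Working it through for "sorntutpppazf": intermediate "zuttsrppponfa", final "auttsrppponfz".
(Check on "yktkiqoup": → "yutqpokki" → "iutqpokky" ✓)

auttsrppponfz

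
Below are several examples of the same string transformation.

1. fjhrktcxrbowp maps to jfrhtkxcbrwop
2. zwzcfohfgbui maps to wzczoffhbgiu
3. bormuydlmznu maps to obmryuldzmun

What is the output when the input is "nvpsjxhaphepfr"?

vnspxjahhpperf

Each output is the input with this applied: swap each adjacent pair of characters (1↔2, 3↔4, ...).
Applying that to "nvpsjxhaphepfr" gives "vnspxjahhpperf".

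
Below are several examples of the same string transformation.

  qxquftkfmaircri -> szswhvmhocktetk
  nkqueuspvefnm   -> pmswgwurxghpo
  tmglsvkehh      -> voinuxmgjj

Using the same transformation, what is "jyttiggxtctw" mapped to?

What's happening: shift every letter 2 places forward in the alphabet (wrapping around).
So "jyttiggxtctw" becomes "lavvkiizvevy".

lavvkiizvevy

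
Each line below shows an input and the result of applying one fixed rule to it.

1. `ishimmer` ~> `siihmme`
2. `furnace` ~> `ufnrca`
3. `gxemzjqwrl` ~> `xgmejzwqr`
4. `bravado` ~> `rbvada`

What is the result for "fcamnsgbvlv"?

The transformation: delete the last character, then swap each adjacent pair of characters (1↔2, 3↔4, ...).
"fcamnsgbvlv" → "fcamnsgbvl" → "cfmasnbglv".

cfmasnbglv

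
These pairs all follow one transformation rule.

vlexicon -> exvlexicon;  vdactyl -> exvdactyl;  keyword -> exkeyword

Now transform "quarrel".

exquarrel

Looking at the pairs, the operation is to prepend "ex".
"quarrel" → "exquarrel".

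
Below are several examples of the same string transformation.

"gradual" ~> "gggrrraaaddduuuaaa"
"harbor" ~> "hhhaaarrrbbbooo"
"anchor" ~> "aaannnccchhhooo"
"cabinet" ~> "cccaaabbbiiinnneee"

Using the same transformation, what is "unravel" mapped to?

Each output is the input with this applied: repeat every character 3 times, then delete the last 3 characters.
Applying both steps to "unravel": "uuunnnrrraaavvveeelll", then "uuunnnrrraaavvveee".

uuunnnrrraaavvveee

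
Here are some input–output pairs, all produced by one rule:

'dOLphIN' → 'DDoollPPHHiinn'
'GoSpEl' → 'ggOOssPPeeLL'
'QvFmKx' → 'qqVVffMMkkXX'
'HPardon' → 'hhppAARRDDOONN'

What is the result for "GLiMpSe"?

Looking at the pairs, the operation is to flip the case of every letter, then double every character.
On "GLiMpSe": the first step gives "glImPsE", and the second then gives "ggllIImmPPssEE".

ggllIImmPPssEE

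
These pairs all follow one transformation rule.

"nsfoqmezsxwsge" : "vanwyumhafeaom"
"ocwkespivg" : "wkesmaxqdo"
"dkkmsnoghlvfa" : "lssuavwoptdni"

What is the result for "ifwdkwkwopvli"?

The transformation: shift every letter 8 places forward in the alphabet (wrapping around).
Applying that to "ifwdkwkwopvli" gives "qnelsesewxdtq".

qnelsesewxdtq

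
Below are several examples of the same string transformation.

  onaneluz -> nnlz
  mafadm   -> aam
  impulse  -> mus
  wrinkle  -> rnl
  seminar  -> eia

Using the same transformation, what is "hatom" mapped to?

ao

The pattern: keep every other character starting from the second (positions 2nd, 4th, 6th, ...).
Doing the same to "hatom": "ao".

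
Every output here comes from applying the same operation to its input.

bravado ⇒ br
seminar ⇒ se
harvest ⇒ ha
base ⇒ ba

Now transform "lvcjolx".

In each case the input is transformed by: keep only the first 2 characters.
Applying that to "lvcjolx" gives "lv".

lv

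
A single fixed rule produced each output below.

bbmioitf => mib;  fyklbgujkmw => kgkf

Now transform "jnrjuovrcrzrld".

The transformation: move the first character to the end, then keep one character in every 3, starting at position 2 (positions 2nd, 5th, 8th, ...).
For "jnrjuovrcrzrld", step one produces "nrjuovrcrzrldj"; step two turns that into "rocrj".

rocrj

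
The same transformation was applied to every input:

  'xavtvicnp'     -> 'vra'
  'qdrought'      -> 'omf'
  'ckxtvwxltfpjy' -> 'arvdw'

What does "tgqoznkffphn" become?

The transformation: keep one character in every 3, starting at position 1 (positions 1st, 4th, 7th, ...), then shift every letter 2 places backward in the alphabet (wrapping around).
Starting from "tgqoznkffphn": after the first operation, "tokp"; after the second, "rmin".

rmin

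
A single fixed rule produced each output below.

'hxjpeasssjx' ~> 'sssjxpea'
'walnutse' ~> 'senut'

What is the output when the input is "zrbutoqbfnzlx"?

The rule is to delete the first 3 characters, then move the first 3 characters to the end (rotate left by 3).
Applying both steps to "zrbutoqbfnzlx": "utoqbfnzlx", then "qbfnzlxuto".

qbfnzlxuto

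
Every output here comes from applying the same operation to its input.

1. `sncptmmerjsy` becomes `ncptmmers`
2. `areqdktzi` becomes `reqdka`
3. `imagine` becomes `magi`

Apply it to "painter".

ainp

What's happening: delete the last 3 characters, then move the first character to the end.
For "painter" the result is "ainp".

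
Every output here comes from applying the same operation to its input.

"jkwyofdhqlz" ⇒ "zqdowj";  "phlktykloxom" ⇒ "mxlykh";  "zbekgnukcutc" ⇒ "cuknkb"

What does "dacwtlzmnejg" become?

gemlwa

The pattern: reverse the string, then keep every other character starting from the first (positions 1st, 3rd, 5th, ...).
On "dacwtlzmnejg": the first step gives "gjenmzltwcad", and the second then gives "gemlwa".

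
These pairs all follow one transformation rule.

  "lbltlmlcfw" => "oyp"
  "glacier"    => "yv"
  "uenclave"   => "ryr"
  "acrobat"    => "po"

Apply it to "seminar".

ra

Each output is the input with this applied: shift every letter 13 places forward in the alphabet (wrapping around) — i.e. ROT13, then keep one character in every 3, starting at position 2 (positions 2nd, 5th, 8th, ...).
On "seminar" that produces "ra".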